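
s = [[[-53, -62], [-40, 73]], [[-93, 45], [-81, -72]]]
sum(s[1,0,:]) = -48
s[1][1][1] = -72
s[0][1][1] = 73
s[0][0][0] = -53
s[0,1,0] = -40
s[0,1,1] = 73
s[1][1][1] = -72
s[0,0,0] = -53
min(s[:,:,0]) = -93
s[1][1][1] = -72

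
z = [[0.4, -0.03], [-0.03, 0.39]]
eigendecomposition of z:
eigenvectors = [[0.76,0.65], [-0.65,0.76]]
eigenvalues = [0.43, 0.36]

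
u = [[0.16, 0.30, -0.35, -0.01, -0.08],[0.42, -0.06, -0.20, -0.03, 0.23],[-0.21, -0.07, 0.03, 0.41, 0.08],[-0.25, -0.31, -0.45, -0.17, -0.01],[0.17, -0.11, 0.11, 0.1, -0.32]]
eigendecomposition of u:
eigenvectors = [[-0.69+0.00j, (-0.05+0.42j), -0.05-0.42j, 0.22-0.17j, 0.22+0.17j], [-0.55+0.00j, (-0.1-0.53j), -0.10+0.53j, -0.09-0.17j, (-0.09+0.17j)], [0.44+0.00j, -0.06+0.20j, (-0.06-0.2j), (-0.12-0.52j), (-0.12+0.52j)], [(0.18+0j), -0.23-0.10j, -0.23+0.10j, (0.73+0j), (0.73-0j)], [(0.01+0j), 0.65+0.00j, (0.65-0j), (-0.04-0.25j), (-0.04+0.25j)]]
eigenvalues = [(0.63+0j), (-0.36+0.22j), (-0.36-0.22j), (-0.13+0.45j), (-0.13-0.45j)]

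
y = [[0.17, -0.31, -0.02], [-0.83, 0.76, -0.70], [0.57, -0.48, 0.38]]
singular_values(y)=[1.59, 0.22, 0.05]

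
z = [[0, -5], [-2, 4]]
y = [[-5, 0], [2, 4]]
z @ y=[[-10, -20], [18, 16]]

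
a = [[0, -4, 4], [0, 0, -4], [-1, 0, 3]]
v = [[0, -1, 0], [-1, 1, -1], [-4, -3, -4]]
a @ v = [[-12, -16, -12], [16, 12, 16], [-12, -8, -12]]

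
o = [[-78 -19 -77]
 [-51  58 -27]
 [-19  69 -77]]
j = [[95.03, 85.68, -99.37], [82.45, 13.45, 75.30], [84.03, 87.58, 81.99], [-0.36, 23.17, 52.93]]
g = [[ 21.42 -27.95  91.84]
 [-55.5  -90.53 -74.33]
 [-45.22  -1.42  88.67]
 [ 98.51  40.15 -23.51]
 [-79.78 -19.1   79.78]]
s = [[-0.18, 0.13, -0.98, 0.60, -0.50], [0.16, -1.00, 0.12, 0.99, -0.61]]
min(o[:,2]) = -77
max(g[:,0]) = 98.51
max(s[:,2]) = 0.124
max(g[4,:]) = 79.78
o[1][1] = 58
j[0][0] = 95.03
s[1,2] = 0.124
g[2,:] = [-45.22, -1.42, 88.67]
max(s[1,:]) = 0.987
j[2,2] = 81.99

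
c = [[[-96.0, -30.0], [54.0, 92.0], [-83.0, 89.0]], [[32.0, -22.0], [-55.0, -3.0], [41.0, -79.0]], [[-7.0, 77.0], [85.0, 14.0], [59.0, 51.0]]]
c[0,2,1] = 89.0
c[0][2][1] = 89.0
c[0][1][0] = 54.0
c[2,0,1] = 77.0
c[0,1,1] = 92.0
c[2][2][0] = 59.0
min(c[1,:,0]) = -55.0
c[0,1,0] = 54.0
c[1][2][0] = 41.0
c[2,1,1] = 14.0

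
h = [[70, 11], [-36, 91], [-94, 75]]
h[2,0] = -94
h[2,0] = -94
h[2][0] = -94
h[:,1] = [11, 91, 75]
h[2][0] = -94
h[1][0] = -36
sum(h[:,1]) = 177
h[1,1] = 91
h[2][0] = -94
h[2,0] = -94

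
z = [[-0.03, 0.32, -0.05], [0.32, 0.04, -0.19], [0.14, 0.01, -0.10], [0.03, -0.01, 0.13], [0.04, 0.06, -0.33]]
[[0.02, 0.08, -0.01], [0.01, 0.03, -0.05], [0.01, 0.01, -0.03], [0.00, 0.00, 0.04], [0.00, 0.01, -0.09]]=z @ [[0.04, 0.07, 0.01], [0.07, 0.26, 0.03], [0.01, 0.03, 0.29]]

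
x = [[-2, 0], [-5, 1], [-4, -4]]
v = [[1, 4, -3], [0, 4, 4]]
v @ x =[[-10, 16], [-36, -12]]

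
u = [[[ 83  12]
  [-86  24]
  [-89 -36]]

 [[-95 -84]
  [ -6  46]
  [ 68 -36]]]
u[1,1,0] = -6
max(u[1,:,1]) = 46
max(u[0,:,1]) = 24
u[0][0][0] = 83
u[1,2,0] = 68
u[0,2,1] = -36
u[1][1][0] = -6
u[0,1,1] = 24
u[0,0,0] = 83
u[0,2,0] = -89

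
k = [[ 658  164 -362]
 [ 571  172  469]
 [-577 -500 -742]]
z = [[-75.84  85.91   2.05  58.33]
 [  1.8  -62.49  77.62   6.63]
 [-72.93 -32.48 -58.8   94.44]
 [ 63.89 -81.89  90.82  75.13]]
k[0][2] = -362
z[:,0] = [-75.84, 1.8, -72.93, 63.89]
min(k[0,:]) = -362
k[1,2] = 469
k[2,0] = -577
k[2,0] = -577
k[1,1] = 172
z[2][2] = -58.8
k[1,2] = 469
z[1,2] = 77.62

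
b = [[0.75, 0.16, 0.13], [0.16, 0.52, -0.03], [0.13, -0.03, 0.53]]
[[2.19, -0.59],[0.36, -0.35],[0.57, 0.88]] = b @ [[2.9, -1.07], [-0.18, -0.24], [0.35, 1.90]]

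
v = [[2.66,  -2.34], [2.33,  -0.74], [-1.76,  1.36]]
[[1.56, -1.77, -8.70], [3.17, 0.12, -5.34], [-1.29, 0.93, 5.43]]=v @ [[1.80, 0.46, -1.74], [1.38, 1.28, 1.74]]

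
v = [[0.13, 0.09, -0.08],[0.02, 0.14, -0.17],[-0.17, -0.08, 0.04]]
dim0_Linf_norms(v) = [0.17, 0.14, 0.17]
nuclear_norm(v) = 0.46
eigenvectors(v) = [[-0.05, -0.36, 0.56], [0.71, 0.81, 0.62], [0.70, 0.47, -0.54]]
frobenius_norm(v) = 0.34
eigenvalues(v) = [-0.03, 0.03, 0.31]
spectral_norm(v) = 0.31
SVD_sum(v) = [[0.1, 0.10, -0.1], [0.11, 0.11, -0.11], [-0.1, -0.10, 0.09]] + [[0.03, -0.01, 0.02], [-0.09, 0.03, -0.06], [-0.07, 0.02, -0.05]] + [[0.00, -0.0, -0.00], [-0.0, 0.00, 0.0], [0.00, -0.00, -0.0]]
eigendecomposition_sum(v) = [[0.0,-0.0,0.0], [-0.04,0.0,-0.04], [-0.04,0.0,-0.04]] + [[0.02, -0.01, 0.01], [-0.05, 0.02, -0.03], [-0.03, 0.01, -0.02]] + [[0.1, 0.1, -0.1], [0.11, 0.11, -0.11], [-0.10, -0.10, 0.09]]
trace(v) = 0.31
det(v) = -0.00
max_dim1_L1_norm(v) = 0.33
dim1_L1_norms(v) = [0.3, 0.33, 0.29]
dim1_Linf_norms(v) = [0.13, 0.17, 0.17]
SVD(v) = [[-0.56,0.23,0.79], [-0.62,-0.76,-0.22], [0.55,-0.61,0.57]] @ diag([0.307207466685337, 0.15094789908342462, 0.006189036684152757]) @ [[-0.58, -0.59, 0.56], [0.79, -0.24, 0.57], [0.2, -0.77, -0.60]]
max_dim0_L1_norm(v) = 0.32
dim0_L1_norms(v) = [0.32, 0.31, 0.29]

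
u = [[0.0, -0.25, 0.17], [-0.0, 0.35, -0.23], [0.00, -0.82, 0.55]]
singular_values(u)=[1.11, 0.0, 0.0]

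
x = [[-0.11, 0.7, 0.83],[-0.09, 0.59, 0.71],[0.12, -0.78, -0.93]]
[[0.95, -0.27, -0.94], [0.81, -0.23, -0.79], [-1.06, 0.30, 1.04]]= x@ [[0.00, -0.22, 1.20], [0.54, -1.15, -1.03], [0.69, 0.61, -0.1]]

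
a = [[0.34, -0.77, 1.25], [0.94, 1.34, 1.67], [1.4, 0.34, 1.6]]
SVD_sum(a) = [[0.50, 0.28, 0.77], [1.15, 0.63, 1.78], [1.1, 0.6, 1.70]] + [[0.02, -1.08, 0.37], [-0.01, 0.67, -0.23], [0.00, -0.21, 0.07]] + [[-0.18, 0.03, 0.11], [-0.20, 0.04, 0.12], [0.29, -0.05, -0.17]]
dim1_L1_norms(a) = [2.36, 3.95, 3.34]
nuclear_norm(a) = 5.04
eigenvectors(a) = [[0.83+0.00j, 0.13-0.03j, 0.13+0.03j], [(0.07+0j), (-0.91+0j), -0.91-0.00j], [-0.55+0.00j, -0.39-0.03j, (-0.39+0.03j)]]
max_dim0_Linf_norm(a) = 1.67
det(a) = -2.05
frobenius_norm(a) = 3.52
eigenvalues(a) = [(-0.56+0j), (1.92+0.07j), (1.92-0.07j)]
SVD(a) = [[-0.30, -0.84, 0.46], [-0.69, 0.52, 0.50], [-0.66, -0.16, -0.73]] @ diag([3.2098212559979933, 1.3605158219639713, 0.46983422898844335]) @ [[-0.52, -0.29, -0.80], [-0.02, 0.95, -0.32], [-0.85, 0.15, 0.5]]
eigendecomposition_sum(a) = [[(-0.32+0j),(-0.19+0j),(0.33-0j)], [-0.03+0.00j,(-0.02+0j),(0.03-0j)], [(0.21-0j),(0.13-0j),(-0.22+0j)]] + [[(0.33+2.05j), -0.29-0.95j, (0.46+2.96j)],  [0.48-13.85j, (0.68+6.59j), (0.82-20.01j)],  [(0.59-5.93j), (0.11+2.84j), 0.91-8.56j]] + [[0.33-2.05j, (-0.29+0.95j), (0.46-2.96j)], [(0.48+13.85j), (0.68-6.59j), 0.82+20.01j], [0.59+5.93j, 0.11-2.84j, (0.91+8.56j)]]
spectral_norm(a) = 3.21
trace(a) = 3.28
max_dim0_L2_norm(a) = 2.63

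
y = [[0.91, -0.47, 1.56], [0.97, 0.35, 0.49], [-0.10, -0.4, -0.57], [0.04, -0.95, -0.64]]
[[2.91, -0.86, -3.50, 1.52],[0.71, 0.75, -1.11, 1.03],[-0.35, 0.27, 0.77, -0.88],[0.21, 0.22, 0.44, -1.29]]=y@ [[0.47,1.11,-0.51,0.3],[-1.06,0.52,0.69,0.69],[1.27,-1.04,-1.74,1.01]]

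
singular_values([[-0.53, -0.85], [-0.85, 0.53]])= [1.0, 1.0]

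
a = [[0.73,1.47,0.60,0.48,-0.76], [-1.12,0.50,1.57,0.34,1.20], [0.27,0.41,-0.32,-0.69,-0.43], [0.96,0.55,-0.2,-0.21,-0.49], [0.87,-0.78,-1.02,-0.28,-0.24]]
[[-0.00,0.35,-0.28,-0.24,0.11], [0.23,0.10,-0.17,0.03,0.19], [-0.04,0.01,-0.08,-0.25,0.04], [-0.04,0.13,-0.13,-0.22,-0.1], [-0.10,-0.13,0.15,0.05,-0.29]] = a @ [[-0.02, 0.08, -0.09, -0.07, -0.25], [0.12, 0.13, -0.07, -0.20, 0.13], [-0.06, 0.08, -0.21, -0.01, -0.0], [0.03, 0.07, 0.1, 0.22, 0.00], [0.19, -0.02, 0.05, -0.01, -0.13]]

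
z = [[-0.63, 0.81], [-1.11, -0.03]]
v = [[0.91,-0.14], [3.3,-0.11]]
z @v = [[2.1, -0.0], [-1.11, 0.16]]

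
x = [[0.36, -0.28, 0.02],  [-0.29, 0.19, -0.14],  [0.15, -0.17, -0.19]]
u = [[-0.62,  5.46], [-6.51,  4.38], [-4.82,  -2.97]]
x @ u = [[1.5,  0.68], [-0.38,  -0.34], [1.93,  0.64]]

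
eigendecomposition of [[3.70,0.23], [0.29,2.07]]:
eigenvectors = [[0.99, -0.14], [0.17, 0.99]]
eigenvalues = [3.74, 2.03]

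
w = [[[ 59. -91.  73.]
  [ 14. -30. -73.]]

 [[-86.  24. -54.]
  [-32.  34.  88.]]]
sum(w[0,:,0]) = 73.0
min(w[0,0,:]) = -91.0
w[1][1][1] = 34.0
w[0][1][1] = -30.0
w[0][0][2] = 73.0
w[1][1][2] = 88.0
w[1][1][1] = 34.0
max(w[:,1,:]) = 88.0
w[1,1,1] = 34.0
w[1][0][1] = 24.0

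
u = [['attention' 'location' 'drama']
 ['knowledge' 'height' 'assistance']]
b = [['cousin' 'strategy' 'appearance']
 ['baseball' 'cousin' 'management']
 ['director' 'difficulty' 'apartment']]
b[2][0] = 'director'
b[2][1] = 'difficulty'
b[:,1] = ['strategy', 'cousin', 'difficulty']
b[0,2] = 'appearance'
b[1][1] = 'cousin'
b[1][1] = 'cousin'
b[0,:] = ['cousin', 'strategy', 'appearance']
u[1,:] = ['knowledge', 'height', 'assistance']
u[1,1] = 'height'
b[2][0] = 'director'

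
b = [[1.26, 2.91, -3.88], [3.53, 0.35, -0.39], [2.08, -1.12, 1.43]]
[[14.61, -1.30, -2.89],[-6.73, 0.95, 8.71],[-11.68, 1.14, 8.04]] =b @ [[-2.44, 0.29, 2.69], [1.89, 1.68, -2.69], [-3.14, 1.69, -0.4]]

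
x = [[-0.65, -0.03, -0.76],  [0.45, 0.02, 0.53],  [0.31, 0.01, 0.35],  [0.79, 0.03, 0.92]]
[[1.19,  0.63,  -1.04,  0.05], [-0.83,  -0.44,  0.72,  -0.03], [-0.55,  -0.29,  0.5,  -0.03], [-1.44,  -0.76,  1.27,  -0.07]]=x @ [[-0.71, -0.04, 1.52, -0.46], [-0.38, -0.54, -0.58, 0.42], [-0.94, -0.77, 0.09, 0.31]]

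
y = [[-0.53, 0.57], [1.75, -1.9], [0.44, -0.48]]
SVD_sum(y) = [[-0.53, 0.57], [1.75, -1.9], [0.44, -0.48]] + [[-0.00, -0.00], [-0.00, -0.0], [-0.0, -0.00]]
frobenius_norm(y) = 2.78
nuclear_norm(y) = 2.78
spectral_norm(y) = 2.78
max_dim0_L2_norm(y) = 2.04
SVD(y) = [[-0.28,-0.89],[0.93,-0.16],[0.23,-0.43]] @ diag([2.7752989970044264, 0.0039341106013843115]) @ [[0.68, -0.74], [0.74, 0.68]]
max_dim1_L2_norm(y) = 2.58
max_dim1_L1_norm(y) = 3.65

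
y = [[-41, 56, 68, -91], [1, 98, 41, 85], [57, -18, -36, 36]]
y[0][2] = 68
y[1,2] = 41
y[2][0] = 57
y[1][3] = 85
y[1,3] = 85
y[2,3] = 36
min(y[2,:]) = -36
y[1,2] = 41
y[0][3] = -91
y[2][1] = -18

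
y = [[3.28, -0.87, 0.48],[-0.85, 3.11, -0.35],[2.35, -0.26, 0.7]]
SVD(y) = [[-0.71, -0.35, -0.61],[0.51, -0.86, -0.10],[-0.49, -0.38, 0.79]] @ diag([4.626505936749778, 2.6168779023641453, 0.300487705800572]) @ [[-0.84, 0.5, -0.19], [-0.5, -0.86, -0.05], [-0.19, 0.05, 0.98]]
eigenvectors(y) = [[-0.67,  0.44,  -0.14], [0.58,  0.74,  0.08], [-0.47,  0.51,  0.99]]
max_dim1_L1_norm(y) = 4.63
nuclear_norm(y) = 7.54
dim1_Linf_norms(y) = [3.28, 3.11, 2.35]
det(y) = 3.64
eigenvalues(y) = [4.37, 2.37, 0.35]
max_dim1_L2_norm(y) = 3.43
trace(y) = 7.09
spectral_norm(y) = 4.63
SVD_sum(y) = [[2.79, -1.65, 0.61], [-1.98, 1.18, -0.44], [1.90, -1.13, 0.42]] + [[0.46, 0.79, 0.05],[1.12, 1.94, 0.11],[0.50, 0.86, 0.05]] + [[0.03, -0.01, -0.18], [0.01, -0.00, -0.03], [-0.04, 0.01, 0.23]]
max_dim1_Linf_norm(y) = 3.28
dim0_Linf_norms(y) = [3.28, 3.11, 0.7]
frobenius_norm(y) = 5.32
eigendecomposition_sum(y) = [[2.46, -1.8, 0.49], [-2.14, 1.56, -0.43], [1.73, -1.26, 0.35]] + [[0.78, 0.92, 0.03], [1.31, 1.55, 0.05], [0.89, 1.06, 0.04]] + [[0.04, 0.01, -0.04], [-0.02, -0.00, 0.03], [-0.27, -0.06, 0.32]]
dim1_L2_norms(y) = [3.43, 3.24, 2.47]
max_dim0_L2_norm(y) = 4.12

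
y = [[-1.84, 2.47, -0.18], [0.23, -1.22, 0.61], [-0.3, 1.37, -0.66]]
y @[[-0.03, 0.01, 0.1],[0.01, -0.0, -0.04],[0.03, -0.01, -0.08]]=[[0.07, -0.02, -0.27],[-0.00, -0.0, 0.02],[0.0, 0.0, -0.03]]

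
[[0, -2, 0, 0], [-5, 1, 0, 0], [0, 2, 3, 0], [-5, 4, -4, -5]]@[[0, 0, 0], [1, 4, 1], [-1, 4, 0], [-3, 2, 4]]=[[-2, -8, -2], [1, 4, 1], [-1, 20, 2], [23, -10, -16]]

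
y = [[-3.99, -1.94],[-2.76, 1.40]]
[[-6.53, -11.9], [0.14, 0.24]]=y @ [[0.81, 1.48], [1.70, 3.09]]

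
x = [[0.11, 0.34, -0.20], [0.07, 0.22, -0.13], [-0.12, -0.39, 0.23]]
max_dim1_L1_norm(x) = 0.74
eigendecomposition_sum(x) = [[0.11, 0.34, -0.2], [0.07, 0.22, -0.13], [-0.12, -0.39, 0.23]] + [[0.00,-0.0,0.0], [0.0,-0.0,0.0], [0.00,-0.00,0.00]] + [[-0.0, 0.00, 0.0], [0.00, -0.00, -0.00], [0.00, -0.0, -0.00]]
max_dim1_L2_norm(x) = 0.47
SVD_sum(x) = [[0.11, 0.34, -0.2], [0.07, 0.22, -0.13], [-0.12, -0.39, 0.23]] + [[0.00, -0.0, 0.0], [0.0, -0.00, 0.0], [0.00, -0.00, 0.00]] + [[-0.0, 0.00, 0.0], [0.0, -0.0, -0.0], [0.00, -0.00, -0.00]]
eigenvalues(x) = [0.56, 0.0, -0.0]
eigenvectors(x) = [[-0.61,  -0.77,  -0.14],[-0.39,  -0.12,  0.53],[0.69,  -0.62,  0.83]]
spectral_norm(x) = 0.68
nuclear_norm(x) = 0.68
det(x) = -0.00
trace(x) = 0.56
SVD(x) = [[-0.61,0.7,-0.37], [-0.39,0.15,0.91], [0.69,0.70,0.19]] @ diag([0.6762274756354245, 0.004033207215883319, 0.00036665418970050596]) @ [[-0.26, -0.83, 0.49], [0.96, -0.19, 0.19], [0.07, -0.52, -0.85]]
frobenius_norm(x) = 0.68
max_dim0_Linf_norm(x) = 0.39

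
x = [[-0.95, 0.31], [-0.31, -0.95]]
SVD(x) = [[-0.95,-0.31], [-0.31,0.95]] @ diag([0.9992997548283498, 0.9992997548283498]) @ [[1.00, 0.0], [-0.0, -1.0]]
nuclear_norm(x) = 2.00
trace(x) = -1.90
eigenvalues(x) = [(-0.95+0.31j), (-0.95-0.31j)]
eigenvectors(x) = [[0.00-0.71j, 0.71j], [(0.71+0j), (0.71-0j)]]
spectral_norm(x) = 1.00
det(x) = 1.00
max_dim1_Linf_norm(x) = 0.95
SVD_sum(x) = [[-0.95, 0.00], [-0.31, 0.00]] + [[0.0, 0.31],[0.0, -0.95]]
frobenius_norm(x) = 1.41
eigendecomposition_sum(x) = [[-0.48+0.16j, (0.16+0.47j)], [-0.16-0.48j, (-0.48+0.16j)]] + [[(-0.48-0.16j), 0.16-0.47j],[-0.16+0.48j, -0.48-0.16j]]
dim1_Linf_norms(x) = [0.95, 0.95]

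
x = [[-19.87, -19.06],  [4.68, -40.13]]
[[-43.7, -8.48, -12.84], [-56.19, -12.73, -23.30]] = x@[[0.77, 0.11, 0.08], [1.49, 0.33, 0.59]]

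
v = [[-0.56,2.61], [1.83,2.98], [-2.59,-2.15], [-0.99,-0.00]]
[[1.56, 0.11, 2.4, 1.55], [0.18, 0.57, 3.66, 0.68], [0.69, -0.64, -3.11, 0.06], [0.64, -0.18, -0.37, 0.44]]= v@[[-0.65,0.18,0.37,-0.44], [0.46,0.08,1.00,0.50]]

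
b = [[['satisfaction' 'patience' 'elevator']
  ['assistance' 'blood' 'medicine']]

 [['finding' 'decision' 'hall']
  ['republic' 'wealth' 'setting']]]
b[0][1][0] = 'assistance'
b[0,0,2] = 'elevator'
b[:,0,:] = [['satisfaction', 'patience', 'elevator'], ['finding', 'decision', 'hall']]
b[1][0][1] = 'decision'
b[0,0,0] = 'satisfaction'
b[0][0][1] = 'patience'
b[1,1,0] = 'republic'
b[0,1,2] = 'medicine'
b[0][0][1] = 'patience'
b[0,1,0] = 'assistance'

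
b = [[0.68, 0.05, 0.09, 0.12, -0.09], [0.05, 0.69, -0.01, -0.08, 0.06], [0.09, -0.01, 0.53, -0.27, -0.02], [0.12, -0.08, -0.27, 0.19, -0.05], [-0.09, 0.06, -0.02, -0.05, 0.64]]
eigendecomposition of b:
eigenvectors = [[0.21, -0.50, 0.20, 0.77, 0.28], [-0.12, 0.40, 0.41, -0.11, 0.8], [-0.47, -0.04, -0.78, 0.17, 0.38], [-0.85, -0.12, 0.42, 0.14, -0.26], [-0.04, -0.76, 0.06, -0.59, 0.26]]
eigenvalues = [-0.0, 0.54, 0.66, 0.78, 0.75]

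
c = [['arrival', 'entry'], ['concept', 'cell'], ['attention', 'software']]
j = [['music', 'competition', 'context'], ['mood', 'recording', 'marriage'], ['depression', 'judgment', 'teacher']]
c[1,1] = 'cell'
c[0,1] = 'entry'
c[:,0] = ['arrival', 'concept', 'attention']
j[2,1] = 'judgment'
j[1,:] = ['mood', 'recording', 'marriage']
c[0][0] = 'arrival'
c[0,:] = ['arrival', 'entry']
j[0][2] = 'context'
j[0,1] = 'competition'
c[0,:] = ['arrival', 'entry']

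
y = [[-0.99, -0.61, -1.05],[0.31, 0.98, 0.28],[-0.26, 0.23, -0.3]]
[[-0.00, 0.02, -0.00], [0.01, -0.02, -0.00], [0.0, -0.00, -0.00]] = y @ [[0.04,-0.04,-0.01],[0.01,-0.02,0.00],[-0.04,0.03,0.01]]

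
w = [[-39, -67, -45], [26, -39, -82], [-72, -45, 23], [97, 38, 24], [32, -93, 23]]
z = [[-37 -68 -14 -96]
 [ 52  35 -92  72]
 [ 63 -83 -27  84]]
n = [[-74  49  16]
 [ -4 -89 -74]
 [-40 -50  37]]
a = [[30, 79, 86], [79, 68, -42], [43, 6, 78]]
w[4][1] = -93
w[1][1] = -39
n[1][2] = -74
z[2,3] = 84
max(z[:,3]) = 84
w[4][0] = 32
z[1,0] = 52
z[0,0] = -37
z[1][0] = 52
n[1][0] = -4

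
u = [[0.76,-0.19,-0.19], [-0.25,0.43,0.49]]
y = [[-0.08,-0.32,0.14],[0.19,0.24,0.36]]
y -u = [[-0.84, -0.13, 0.33], [0.44, -0.19, -0.13]]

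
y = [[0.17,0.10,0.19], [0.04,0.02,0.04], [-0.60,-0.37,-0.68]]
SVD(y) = [[-0.27, -0.62, 0.73], [-0.06, -0.75, -0.66], [0.96, -0.22, 0.16]] @ diag([1.0187563611420776, 0.005800323161940089, 0.0013538403782179043]) @ [[-0.61, -0.38, -0.69], [-0.67, 0.71, 0.21], [-0.41, -0.60, 0.69]]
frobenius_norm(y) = 1.02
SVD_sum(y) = [[0.17, 0.1, 0.19],[0.04, 0.02, 0.04],[-0.60, -0.37, -0.68]] + [[0.0, -0.0, -0.00], [0.0, -0.00, -0.0], [0.00, -0.00, -0.0]] + [[-0.0, -0.00, 0.00], [0.00, 0.00, -0.00], [-0.0, -0.0, 0.00]]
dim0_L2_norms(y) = [0.62, 0.38, 0.71]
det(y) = -0.00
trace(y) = -0.49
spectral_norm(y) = 1.02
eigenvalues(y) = [(-0.49+0j), 0j, -0j]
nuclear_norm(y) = 1.03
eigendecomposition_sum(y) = [[(0.16-0j), 0.10+0.00j, 0.19-0.00j], [(0.03-0j), (0.02+0j), (0.04-0j)], [-0.59+0.00j, (-0.37-0j), -0.68+0.00j]] + [[0.00+0.00j,  -0.00+0.00j,  0.00+0.00j], [0.00-0.00j,  (-0+0j),  0.00-0.00j], [(-0-0j),  0.00-0.00j,  (-0-0j)]] + [[0.00-0.00j,  (-0-0j),  -0j], [0.00+0.00j,  (-0-0j),  0.00+0.00j], [-0.00+0.00j,  0j,  -0.00+0.00j]]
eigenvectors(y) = [[(-0.27+0j), (-0.49-0.17j), -0.49+0.17j], [-0.05+0.00j, (-0.45+0.28j), (-0.45-0.28j)], [(0.96+0j), (0.67+0j), (0.67-0j)]]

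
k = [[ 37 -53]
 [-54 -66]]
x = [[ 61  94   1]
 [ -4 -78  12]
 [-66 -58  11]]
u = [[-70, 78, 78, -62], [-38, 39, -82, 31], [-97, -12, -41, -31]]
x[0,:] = [61, 94, 1]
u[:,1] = [78, 39, -12]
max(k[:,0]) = 37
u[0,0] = -70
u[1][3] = 31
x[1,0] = -4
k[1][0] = -54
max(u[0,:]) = 78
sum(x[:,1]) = -42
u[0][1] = 78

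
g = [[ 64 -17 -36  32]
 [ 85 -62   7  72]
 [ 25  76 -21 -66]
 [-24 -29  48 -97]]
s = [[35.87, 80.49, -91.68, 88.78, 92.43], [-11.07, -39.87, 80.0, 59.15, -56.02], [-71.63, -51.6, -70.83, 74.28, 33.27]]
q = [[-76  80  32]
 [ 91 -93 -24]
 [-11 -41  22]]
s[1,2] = 80.0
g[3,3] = -97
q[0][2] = 32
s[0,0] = 35.87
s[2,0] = -71.63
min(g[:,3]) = -97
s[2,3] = 74.28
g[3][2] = 48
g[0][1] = -17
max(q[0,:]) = 80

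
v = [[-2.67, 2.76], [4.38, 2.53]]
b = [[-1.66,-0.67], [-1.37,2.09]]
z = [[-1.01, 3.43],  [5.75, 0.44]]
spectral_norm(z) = 5.84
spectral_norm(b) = 2.55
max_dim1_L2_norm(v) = 5.06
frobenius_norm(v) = 6.35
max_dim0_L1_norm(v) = 7.05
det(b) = -4.39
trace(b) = 0.43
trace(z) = -0.57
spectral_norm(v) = 5.23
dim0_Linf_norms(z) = [5.75, 3.43]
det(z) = -20.17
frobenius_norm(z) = 6.79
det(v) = -18.84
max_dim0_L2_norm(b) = 2.19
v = z + b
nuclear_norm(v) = 8.83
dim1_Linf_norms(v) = [2.76, 4.38]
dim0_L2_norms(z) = [5.84, 3.46]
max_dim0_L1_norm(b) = 3.03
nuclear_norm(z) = 9.29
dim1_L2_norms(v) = [3.84, 5.06]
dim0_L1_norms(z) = [6.76, 3.87]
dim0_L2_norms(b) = [2.15, 2.19]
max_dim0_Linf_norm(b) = 2.09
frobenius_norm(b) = 3.07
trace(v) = -0.14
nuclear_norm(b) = 4.27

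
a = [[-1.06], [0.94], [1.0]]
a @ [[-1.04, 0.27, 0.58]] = [[1.10, -0.29, -0.61], [-0.98, 0.25, 0.55], [-1.04, 0.27, 0.58]]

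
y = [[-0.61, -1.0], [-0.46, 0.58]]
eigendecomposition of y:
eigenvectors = [[-0.96, 0.56], [-0.29, -0.83]]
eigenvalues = [-0.92, 0.89]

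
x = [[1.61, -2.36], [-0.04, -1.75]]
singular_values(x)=[3.23, 0.9]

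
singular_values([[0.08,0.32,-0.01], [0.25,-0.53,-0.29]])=[0.7, 0.23]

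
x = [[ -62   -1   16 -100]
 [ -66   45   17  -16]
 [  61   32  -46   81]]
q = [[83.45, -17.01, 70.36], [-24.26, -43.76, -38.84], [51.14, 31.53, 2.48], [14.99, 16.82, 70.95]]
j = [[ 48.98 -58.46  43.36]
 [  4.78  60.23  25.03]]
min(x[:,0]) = -66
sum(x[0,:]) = -147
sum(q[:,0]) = 125.32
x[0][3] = -100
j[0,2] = 43.36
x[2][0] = 61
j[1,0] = 4.78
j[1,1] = 60.23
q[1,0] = -24.26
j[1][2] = 25.03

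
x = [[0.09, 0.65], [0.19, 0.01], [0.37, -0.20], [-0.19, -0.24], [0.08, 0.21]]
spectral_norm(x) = 0.76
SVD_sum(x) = [[0.09,0.65], [0.01,0.04], [-0.02,-0.15], [-0.04,-0.26], [0.03,0.22]] + [[-0.00, 0.0], [0.18, -0.03], [0.39, -0.05], [-0.15, 0.02], [0.05, -0.01]]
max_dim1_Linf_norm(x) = 0.65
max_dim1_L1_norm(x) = 0.74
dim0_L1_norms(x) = [0.92, 1.31]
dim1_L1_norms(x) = [0.74, 0.2, 0.57, 0.43, 0.29]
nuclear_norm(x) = 1.22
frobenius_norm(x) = 0.89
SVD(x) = [[0.87, -0.0], [0.05, 0.4], [-0.19, 0.85], [-0.35, -0.33], [0.29, 0.11]] @ diag([0.7557460146406052, 0.46556198443906704]) @ [[0.14, 0.99], [0.99, -0.14]]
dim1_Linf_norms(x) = [0.65, 0.19, 0.37, 0.24, 0.21]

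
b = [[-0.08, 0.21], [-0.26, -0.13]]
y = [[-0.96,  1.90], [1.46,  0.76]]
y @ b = [[-0.42, -0.45],[-0.31, 0.21]]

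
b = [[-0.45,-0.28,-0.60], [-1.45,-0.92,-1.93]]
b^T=[[-0.45, -1.45], [-0.28, -0.92], [-0.60, -1.93]]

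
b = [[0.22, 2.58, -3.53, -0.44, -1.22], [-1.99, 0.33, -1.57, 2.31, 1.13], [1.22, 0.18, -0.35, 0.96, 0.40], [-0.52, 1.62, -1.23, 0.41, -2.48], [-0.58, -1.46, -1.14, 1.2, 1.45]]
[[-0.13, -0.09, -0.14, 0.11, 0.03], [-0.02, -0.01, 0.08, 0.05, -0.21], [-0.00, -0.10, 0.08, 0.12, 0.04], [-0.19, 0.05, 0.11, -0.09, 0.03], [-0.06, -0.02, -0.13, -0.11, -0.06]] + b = [[0.09,2.49,-3.67,-0.33,-1.19], [-2.01,0.32,-1.49,2.36,0.92], [1.22,0.08,-0.27,1.08,0.44], [-0.71,1.67,-1.12,0.32,-2.45], [-0.64,-1.48,-1.27,1.09,1.39]]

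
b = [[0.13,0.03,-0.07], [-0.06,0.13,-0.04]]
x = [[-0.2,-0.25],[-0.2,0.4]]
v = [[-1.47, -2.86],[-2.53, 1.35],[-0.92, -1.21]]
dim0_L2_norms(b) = [0.14, 0.13, 0.08]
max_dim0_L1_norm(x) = 0.65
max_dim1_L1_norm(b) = 0.23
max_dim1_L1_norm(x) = 0.6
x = b @ v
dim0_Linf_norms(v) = [2.53, 2.86]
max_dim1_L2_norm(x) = 0.45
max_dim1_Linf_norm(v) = 2.86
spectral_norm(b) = 0.15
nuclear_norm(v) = 6.43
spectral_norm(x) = 0.48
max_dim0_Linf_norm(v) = 2.86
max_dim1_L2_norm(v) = 3.22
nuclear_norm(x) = 0.75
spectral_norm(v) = 3.55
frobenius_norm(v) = 4.57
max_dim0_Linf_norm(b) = 0.13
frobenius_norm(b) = 0.21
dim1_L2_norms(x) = [0.32, 0.45]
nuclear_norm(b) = 0.30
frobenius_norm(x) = 0.55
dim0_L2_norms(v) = [3.07, 3.39]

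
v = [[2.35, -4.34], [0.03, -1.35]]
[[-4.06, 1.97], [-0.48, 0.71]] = v @ [[-1.12, -0.14], [0.33, -0.53]]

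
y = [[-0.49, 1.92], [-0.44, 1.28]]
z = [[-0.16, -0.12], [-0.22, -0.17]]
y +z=[[-0.65, 1.8], [-0.66, 1.11]]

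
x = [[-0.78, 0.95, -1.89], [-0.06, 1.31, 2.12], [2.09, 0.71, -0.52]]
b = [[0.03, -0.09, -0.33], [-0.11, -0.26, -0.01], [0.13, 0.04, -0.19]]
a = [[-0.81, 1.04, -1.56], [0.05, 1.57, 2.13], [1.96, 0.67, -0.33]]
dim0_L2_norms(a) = [2.12, 2.0, 2.66]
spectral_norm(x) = 2.91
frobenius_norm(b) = 0.50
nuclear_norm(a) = 6.72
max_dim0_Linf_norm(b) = 0.33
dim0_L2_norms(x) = [2.23, 1.77, 2.89]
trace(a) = 0.43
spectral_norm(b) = 0.40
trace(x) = 0.01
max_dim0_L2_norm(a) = 2.66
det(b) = -0.01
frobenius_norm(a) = 3.95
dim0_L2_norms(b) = [0.17, 0.28, 0.38]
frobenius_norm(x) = 4.05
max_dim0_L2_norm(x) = 2.89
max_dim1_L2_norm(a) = 2.65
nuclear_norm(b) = 0.75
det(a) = 10.68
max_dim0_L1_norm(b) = 0.53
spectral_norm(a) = 2.81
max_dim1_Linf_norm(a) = 2.13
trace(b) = -0.42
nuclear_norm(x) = 6.86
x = a + b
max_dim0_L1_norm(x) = 4.53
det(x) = 11.14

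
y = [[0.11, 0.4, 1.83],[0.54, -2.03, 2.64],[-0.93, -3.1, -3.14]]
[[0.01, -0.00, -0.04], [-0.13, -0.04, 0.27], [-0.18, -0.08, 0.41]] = y @ [[0.03,  0.05,  -0.04],[0.06,  0.02,  -0.13],[-0.01,  -0.01,  0.01]]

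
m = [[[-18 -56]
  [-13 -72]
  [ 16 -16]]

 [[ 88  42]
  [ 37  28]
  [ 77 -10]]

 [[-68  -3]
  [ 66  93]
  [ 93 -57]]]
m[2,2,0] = 93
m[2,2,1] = -57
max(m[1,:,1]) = 42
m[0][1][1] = -72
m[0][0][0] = -18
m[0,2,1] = -16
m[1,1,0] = 37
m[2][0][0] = -68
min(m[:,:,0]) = -68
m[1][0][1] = 42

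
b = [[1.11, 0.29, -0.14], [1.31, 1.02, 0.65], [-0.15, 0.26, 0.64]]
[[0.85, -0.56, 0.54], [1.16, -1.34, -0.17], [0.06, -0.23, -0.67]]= b @ [[0.88,-0.26,0.39], [-0.25,-0.96,-0.08], [0.40,-0.03,-0.92]]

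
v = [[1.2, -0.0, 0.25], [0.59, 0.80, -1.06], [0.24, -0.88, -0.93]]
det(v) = -2.190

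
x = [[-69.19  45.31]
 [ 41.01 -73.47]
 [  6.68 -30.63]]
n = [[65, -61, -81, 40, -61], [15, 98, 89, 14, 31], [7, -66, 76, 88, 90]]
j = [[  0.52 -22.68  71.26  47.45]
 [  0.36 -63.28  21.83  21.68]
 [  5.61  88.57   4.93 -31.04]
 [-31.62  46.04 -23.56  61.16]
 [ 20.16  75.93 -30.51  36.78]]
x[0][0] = -69.19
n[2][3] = 88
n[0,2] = -81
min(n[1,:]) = 14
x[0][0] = -69.19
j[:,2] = [71.26, 21.83, 4.93, -23.56, -30.51]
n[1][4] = 31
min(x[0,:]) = -69.19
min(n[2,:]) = -66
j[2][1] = 88.57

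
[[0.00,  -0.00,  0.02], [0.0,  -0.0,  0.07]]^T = [[0.0,  0.00], [-0.0,  -0.00], [0.02,  0.07]]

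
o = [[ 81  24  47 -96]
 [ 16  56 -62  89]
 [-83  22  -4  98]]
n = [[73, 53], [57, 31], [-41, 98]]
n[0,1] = 53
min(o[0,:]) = -96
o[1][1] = 56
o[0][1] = 24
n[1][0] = 57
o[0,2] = 47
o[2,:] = [-83, 22, -4, 98]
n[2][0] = -41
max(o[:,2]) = 47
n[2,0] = -41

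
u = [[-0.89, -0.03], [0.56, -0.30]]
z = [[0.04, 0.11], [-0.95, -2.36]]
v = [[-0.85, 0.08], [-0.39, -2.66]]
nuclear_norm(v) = 3.54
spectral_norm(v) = 2.69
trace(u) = -1.19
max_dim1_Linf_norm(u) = 0.89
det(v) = 2.29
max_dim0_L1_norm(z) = 2.47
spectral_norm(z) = 2.55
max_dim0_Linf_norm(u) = 0.89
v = z + u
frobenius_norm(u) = 1.09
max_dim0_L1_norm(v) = 2.74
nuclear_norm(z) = 2.55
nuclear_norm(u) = 1.33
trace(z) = -2.32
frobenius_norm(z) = 2.55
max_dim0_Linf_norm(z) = 2.36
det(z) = 0.01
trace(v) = -3.51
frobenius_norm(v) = 2.82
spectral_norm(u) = 1.06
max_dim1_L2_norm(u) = 0.89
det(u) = 0.28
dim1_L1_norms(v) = [0.93, 3.05]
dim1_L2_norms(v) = [0.85, 2.69]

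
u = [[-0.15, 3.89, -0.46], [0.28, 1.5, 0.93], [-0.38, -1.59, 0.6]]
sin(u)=[[-0.21, 2.34, -1.54], [0.29, 1.39, 0.44], [-0.22, -0.23, 1.28]]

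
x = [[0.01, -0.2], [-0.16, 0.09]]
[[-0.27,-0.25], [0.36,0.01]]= x @ [[-1.52,0.66],  [1.26,1.28]]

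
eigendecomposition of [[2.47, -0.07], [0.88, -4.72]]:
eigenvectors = [[0.99, 0.01], [0.12, 1.00]]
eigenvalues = [2.46, -4.71]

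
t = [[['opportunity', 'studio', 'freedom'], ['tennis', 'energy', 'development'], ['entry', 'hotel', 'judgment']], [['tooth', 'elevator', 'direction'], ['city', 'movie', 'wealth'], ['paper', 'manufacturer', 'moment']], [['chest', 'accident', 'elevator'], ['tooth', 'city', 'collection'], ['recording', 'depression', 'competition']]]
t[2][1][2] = 'collection'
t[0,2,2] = 'judgment'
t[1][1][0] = 'city'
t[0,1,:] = ['tennis', 'energy', 'development']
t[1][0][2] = 'direction'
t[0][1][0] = 'tennis'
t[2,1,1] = 'city'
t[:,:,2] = [['freedom', 'development', 'judgment'], ['direction', 'wealth', 'moment'], ['elevator', 'collection', 'competition']]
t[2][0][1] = 'accident'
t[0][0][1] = 'studio'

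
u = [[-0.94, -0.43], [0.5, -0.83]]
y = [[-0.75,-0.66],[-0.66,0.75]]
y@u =[[0.37, 0.87], [1.0, -0.34]]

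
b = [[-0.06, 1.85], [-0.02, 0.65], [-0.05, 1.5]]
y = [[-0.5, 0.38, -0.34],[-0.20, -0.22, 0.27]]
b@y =[[-0.34, -0.43, 0.52], [-0.12, -0.15, 0.18], [-0.28, -0.35, 0.42]]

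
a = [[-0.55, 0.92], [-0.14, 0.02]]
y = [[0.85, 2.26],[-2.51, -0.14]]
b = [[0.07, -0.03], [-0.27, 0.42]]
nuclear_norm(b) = 0.55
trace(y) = 0.71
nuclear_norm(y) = 4.82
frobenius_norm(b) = 0.51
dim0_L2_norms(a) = [0.57, 0.92]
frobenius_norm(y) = 3.49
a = y @ b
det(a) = 0.12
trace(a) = -0.53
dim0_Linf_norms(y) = [2.51, 2.26]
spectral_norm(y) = 2.92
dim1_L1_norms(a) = [1.47, 0.16]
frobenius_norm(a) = 1.08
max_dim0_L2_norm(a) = 0.92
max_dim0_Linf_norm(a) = 0.92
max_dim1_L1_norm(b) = 0.69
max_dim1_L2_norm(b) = 0.5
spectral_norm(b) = 0.50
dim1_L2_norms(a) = [1.07, 0.14]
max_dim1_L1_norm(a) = 1.47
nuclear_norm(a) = 1.19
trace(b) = 0.49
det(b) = 0.02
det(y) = 5.55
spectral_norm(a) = 1.08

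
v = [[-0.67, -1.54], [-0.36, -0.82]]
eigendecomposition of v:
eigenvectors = [[0.92, 0.88], [-0.40, 0.47]]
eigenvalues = [0.0, -1.49]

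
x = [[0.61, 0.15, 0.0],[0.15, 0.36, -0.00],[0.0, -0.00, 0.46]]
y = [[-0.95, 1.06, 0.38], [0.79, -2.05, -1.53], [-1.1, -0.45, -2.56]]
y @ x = [[-0.42, 0.24, 0.17], [0.17, -0.62, -0.70], [-0.74, -0.33, -1.18]]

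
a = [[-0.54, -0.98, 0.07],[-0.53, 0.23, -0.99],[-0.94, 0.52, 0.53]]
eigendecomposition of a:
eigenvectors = [[(-0.8+0j), 0.16+0.36j, (0.16-0.36j)], [(-0.52+0j), (0.09-0.6j), 0.09+0.60j], [-0.29+0.00j, (-0.69+0j), (-0.69-0j)]]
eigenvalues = [(-1.15+0j), (0.68+0.93j), (0.68-0.93j)]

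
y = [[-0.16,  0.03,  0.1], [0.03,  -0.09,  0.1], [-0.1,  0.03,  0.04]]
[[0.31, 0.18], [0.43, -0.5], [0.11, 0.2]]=y @ [[-0.05, -3.29], [-1.02, 0.48], [3.35, -3.60]]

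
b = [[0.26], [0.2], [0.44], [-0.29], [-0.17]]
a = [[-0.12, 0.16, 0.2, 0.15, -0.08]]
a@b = [[0.06]]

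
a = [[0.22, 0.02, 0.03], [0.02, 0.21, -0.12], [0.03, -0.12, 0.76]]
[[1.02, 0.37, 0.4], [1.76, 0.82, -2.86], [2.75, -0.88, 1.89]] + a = [[1.24, 0.39, 0.43], [1.78, 1.03, -2.98], [2.78, -1.0, 2.65]]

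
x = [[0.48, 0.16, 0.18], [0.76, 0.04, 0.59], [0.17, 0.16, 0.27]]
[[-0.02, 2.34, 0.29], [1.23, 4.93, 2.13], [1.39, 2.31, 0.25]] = x @ [[-2.90,  1.79,  0.92],[2.19,  2.61,  -3.96],[5.68,  5.88,  2.69]]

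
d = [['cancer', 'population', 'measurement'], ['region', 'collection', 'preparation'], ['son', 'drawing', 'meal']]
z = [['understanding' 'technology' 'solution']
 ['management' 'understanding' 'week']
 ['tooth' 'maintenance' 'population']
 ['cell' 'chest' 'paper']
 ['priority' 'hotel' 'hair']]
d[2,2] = 'meal'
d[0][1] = 'population'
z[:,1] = ['technology', 'understanding', 'maintenance', 'chest', 'hotel']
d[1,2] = 'preparation'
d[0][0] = 'cancer'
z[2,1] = 'maintenance'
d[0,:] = ['cancer', 'population', 'measurement']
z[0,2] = 'solution'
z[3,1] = 'chest'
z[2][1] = 'maintenance'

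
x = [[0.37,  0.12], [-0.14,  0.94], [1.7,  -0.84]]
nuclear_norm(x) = 2.81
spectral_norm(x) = 2.00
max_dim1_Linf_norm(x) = 1.7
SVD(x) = [[-0.12,-0.37], [0.31,-0.90], [-0.94,-0.25]] @ diag([2.0008097963122795, 0.8042761708398517]) @ [[-0.85, 0.53], [-0.53, -0.85]]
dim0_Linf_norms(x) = [1.7, 0.94]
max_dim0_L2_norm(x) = 1.75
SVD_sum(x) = [[0.21, -0.13], [-0.52, 0.33], [1.59, -1.01]] + [[0.16, 0.25],[0.38, 0.61],[0.11, 0.17]]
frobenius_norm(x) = 2.16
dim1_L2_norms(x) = [0.39, 0.95, 1.9]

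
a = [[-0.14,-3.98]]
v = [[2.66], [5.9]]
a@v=[[-23.85]]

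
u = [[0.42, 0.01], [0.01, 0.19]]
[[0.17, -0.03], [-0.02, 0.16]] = u @[[0.4, -0.1], [-0.10, 0.85]]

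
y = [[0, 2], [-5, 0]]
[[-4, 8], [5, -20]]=y @ [[-1, 4], [-2, 4]]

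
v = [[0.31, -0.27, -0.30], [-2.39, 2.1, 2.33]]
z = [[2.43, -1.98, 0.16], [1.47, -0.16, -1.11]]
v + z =[[2.74, -2.25, -0.14], [-0.92, 1.94, 1.22]]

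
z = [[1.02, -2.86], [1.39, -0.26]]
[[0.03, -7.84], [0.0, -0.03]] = z @[[-0.0, 0.53], [-0.01, 2.93]]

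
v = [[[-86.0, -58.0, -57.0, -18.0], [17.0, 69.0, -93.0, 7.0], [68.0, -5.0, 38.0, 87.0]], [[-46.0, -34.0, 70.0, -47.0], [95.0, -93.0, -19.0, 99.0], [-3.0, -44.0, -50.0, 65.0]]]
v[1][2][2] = -50.0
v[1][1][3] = 99.0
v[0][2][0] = 68.0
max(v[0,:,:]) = 87.0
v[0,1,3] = 7.0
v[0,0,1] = -58.0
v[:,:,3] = [[-18.0, 7.0, 87.0], [-47.0, 99.0, 65.0]]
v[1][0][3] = -47.0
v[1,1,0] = 95.0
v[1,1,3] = 99.0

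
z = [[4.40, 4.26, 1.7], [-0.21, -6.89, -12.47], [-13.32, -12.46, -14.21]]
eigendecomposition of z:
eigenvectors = [[-0.15, 0.50, 0.47], [0.63, 0.57, -0.82], [0.76, -0.65, 0.32]]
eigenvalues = [-21.89, 7.06, -1.88]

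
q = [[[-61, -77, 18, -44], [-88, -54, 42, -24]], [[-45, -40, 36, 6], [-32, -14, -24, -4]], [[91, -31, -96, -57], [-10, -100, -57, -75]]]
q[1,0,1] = -40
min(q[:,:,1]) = -100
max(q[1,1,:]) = -4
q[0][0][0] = -61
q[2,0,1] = -31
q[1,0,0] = -45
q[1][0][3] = 6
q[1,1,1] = -14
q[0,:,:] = [[-61, -77, 18, -44], [-88, -54, 42, -24]]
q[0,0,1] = -77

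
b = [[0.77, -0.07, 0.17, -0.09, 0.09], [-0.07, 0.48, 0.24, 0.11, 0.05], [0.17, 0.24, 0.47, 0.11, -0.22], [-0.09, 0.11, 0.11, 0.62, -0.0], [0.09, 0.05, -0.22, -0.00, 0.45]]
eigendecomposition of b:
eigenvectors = [[-0.28, -0.16, 0.2, 0.84, 0.39], [-0.46, 0.7, 0.19, 0.16, -0.49], [0.67, 0.09, -0.28, 0.52, -0.45], [-0.09, -0.61, 0.54, -0.00, -0.58], [0.50, 0.34, 0.75, -0.07, 0.27]]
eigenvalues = [0.06, 0.45, 0.57, 0.85, 0.86]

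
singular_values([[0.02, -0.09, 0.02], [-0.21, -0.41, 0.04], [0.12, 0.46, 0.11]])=[0.66, 0.13, 0.06]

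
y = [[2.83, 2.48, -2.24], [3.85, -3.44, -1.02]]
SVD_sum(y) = [[1.88, -0.87, -0.74], [4.27, -1.97, -1.68]] + [[0.95, 3.35, -1.5],[-0.42, -1.47, 0.66]]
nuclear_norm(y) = 9.59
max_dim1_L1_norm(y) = 8.31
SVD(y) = [[0.40, 0.92], [0.92, -0.4]] @ diag([5.453646049868761, 4.138978710110848]) @ [[0.86, -0.39, -0.34], [0.25, 0.88, -0.4]]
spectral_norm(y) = 5.45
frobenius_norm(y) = 6.85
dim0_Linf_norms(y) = [3.85, 3.44, 2.24]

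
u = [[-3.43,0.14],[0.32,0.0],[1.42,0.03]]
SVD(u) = [[-0.92, -0.39],[0.09, -0.12],[0.38, -0.91]] @ diag([3.727934999917184, 0.08185741501209014]) @ [[1.00, -0.03], [-0.03, -1.0]]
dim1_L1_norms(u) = [3.57, 0.32, 1.45]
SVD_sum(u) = [[-3.43, 0.11], [0.32, -0.01], [1.42, -0.04]] + [[0.00,0.03], [0.00,0.01], [0.00,0.07]]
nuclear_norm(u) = 3.81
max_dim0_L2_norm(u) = 3.73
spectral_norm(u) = 3.73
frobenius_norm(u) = 3.73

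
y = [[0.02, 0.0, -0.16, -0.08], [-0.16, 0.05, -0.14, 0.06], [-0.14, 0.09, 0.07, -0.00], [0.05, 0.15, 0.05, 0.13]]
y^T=[[0.02, -0.16, -0.14, 0.05], [0.0, 0.05, 0.09, 0.15], [-0.16, -0.14, 0.07, 0.05], [-0.08, 0.06, -0.00, 0.13]]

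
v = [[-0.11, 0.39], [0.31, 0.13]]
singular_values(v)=[0.41, 0.33]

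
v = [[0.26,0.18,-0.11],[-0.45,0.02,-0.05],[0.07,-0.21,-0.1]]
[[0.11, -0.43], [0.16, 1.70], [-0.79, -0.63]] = v @ [[-0.48, -3.57], [2.59, 2.22], [2.09, -0.9]]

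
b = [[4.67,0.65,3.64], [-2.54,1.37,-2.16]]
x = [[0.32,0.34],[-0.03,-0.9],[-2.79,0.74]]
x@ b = [[0.63, 0.67, 0.43], [2.15, -1.25, 1.83], [-14.91, -0.80, -11.75]]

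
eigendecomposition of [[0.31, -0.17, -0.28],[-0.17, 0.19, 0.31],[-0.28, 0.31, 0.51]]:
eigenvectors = [[0.49, -0.87, 0.0], [-0.45, -0.26, -0.85], [-0.74, -0.42, 0.52]]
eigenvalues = [0.89, 0.12, 0.0]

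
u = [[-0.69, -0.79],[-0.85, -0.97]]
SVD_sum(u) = [[-0.69, -0.79], [-0.85, -0.97]] + [[0.0, -0.00], [-0.0, 0.00]]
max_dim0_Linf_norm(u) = 0.97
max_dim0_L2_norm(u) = 1.25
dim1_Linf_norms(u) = [0.79, 0.97]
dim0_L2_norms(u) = [1.09, 1.25]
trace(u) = -1.66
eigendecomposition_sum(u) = [[0.0, -0.0], [-0.0, 0.0]] + [[-0.69, -0.79],[-0.85, -0.97]]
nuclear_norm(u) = 1.66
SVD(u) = [[-0.63, -0.78], [-0.78, 0.63]] @ diag([1.6624073654372615, 0.001323382009572324]) @ [[0.66, 0.75], [-0.75, 0.66]]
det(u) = -0.00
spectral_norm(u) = 1.66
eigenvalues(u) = [0.0, -1.66]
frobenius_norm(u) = 1.66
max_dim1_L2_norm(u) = 1.29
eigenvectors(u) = [[0.75, 0.63], [-0.66, 0.78]]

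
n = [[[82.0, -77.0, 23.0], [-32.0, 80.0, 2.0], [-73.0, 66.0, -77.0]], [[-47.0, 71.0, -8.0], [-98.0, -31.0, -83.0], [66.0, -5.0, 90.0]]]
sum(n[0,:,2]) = -52.0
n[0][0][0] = 82.0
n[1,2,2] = 90.0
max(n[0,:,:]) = 82.0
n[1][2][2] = 90.0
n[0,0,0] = 82.0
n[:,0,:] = [[82.0, -77.0, 23.0], [-47.0, 71.0, -8.0]]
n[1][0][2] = -8.0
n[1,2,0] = 66.0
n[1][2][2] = 90.0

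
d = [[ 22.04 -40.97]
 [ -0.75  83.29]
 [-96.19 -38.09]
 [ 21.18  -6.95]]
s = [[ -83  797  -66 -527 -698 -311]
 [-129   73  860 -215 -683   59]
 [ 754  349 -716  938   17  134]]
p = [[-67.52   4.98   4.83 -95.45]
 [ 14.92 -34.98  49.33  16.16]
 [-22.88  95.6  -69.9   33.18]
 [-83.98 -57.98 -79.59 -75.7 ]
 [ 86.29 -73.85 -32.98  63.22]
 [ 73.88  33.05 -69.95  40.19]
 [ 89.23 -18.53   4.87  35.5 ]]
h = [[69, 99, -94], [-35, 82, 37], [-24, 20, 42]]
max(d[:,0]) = 22.04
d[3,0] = 21.18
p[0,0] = -67.52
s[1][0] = -129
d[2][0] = -96.19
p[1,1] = -34.98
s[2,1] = 349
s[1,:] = [-129, 73, 860, -215, -683, 59]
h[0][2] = -94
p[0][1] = 4.98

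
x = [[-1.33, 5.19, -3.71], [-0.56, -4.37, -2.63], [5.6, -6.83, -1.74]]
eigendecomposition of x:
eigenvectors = [[-0.72+0.00j, -0.72-0.00j, (-0.06+0j)], [-0.16-0.21j, -0.16+0.21j, 0.62+0.00j], [(0.05+0.64j), (0.05-0.64j), 0.78+0.00j]]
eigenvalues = [(0.08+4.76j), (0.08-4.76j), (-7.61+0j)]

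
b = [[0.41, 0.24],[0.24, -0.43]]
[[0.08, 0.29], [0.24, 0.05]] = b@[[0.39, 0.59], [-0.35, 0.22]]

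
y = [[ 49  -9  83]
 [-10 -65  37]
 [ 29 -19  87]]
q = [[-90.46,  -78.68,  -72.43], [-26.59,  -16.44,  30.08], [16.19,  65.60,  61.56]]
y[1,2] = 37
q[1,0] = -26.59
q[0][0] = -90.46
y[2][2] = 87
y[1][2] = 37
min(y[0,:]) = -9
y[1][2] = 37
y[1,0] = -10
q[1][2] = 30.08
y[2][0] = 29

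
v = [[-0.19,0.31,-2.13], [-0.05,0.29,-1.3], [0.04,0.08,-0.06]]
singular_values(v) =[2.54, 0.13, 0.0]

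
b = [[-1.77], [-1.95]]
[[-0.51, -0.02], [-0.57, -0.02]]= b@[[0.29, 0.01]]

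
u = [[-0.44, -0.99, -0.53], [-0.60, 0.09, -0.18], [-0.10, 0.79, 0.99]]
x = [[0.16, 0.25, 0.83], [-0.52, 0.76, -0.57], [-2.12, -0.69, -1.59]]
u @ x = [[1.57, -0.5, 1.04], [0.24, 0.04, -0.26], [-2.53, -0.11, -2.11]]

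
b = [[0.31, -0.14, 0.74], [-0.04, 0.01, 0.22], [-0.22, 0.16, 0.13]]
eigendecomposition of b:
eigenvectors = [[-0.85+0.00j,(-0.85-0j),-0.54+0.00j], [(-0.14-0.22j),-0.14+0.22j,-0.84+0.00j], [0.05-0.45j,0.05+0.45j,(0.1+0j)]]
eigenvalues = [(0.25+0.36j), (0.25-0.36j), (-0.04+0j)]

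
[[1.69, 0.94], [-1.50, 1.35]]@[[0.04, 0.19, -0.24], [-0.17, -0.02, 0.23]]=[[-0.09, 0.30, -0.19],[-0.29, -0.31, 0.67]]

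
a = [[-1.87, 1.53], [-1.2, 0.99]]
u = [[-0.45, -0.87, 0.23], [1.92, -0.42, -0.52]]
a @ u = [[3.78, 0.98, -1.23], [2.44, 0.63, -0.79]]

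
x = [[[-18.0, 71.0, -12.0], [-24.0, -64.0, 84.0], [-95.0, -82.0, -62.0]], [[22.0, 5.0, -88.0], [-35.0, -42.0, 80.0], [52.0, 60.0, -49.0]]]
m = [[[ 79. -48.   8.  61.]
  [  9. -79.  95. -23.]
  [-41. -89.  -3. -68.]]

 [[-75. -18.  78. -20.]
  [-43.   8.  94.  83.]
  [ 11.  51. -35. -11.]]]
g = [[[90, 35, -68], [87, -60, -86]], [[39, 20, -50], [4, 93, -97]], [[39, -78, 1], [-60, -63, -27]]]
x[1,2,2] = -49.0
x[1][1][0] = -35.0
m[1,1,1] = 8.0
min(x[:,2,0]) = -95.0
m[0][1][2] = 95.0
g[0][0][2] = -68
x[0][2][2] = -62.0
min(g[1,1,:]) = -97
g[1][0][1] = 20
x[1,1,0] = -35.0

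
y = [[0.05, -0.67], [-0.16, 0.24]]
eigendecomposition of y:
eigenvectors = [[-0.94, 0.84], [-0.34, -0.55]]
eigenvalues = [-0.2, 0.49]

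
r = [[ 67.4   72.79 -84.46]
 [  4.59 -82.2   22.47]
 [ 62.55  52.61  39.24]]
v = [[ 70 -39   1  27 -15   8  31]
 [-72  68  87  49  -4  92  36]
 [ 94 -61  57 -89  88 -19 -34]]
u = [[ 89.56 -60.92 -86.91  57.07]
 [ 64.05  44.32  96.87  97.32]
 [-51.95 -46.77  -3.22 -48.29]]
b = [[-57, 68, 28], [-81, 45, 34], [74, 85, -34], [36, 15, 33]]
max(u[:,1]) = 44.32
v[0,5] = 8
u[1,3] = 97.32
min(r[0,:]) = -84.46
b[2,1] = 85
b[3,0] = 36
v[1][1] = 68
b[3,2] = 33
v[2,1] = -61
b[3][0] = 36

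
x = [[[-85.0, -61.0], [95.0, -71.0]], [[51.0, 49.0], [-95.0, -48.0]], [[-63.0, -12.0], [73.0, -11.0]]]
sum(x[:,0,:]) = -121.0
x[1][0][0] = 51.0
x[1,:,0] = [51.0, -95.0]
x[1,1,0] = -95.0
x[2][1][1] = -11.0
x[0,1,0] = 95.0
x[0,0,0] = -85.0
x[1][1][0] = -95.0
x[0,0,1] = -61.0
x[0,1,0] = 95.0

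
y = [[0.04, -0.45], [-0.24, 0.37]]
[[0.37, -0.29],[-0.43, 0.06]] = y @ [[0.58,0.88],[-0.78,0.73]]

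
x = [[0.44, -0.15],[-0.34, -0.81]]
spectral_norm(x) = 0.88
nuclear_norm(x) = 1.34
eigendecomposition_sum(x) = [[0.47, -0.05], [-0.12, 0.01]] + [[-0.03, -0.10], [-0.22, -0.82]]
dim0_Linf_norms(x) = [0.44, 0.81]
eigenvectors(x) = [[0.97, 0.12], [-0.25, 0.99]]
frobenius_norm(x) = 0.99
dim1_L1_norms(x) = [0.59, 1.15]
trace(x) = -0.37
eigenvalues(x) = [0.48, -0.85]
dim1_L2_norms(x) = [0.46, 0.88]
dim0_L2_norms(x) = [0.56, 0.82]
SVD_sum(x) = [[0.02, 0.04],[-0.36, -0.80]] + [[0.42, -0.19], [0.02, -0.01]]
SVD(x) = [[-0.05, 1.00],[1.0, 0.05]] @ diag([0.8792710432505412, 0.4633383563888327]) @ [[-0.41,  -0.91], [0.91,  -0.41]]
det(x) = -0.41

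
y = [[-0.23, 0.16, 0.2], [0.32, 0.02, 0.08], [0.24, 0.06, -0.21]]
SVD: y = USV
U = [[-0.62, -0.49, 0.62], [0.51, -0.85, -0.16], [0.60, 0.21, 0.77]]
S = [0.5, 0.25, 0.15]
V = [[0.9, -0.11, -0.42], [-0.43, -0.33, -0.84], [-0.05, 0.94, -0.34]]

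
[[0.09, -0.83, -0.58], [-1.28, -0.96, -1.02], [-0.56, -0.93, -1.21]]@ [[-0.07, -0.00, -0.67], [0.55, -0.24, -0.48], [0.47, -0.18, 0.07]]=[[-0.74,0.30,0.3], [-0.92,0.41,1.25], [-1.04,0.44,0.74]]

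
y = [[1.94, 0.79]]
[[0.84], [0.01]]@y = [[1.63, 0.66], [0.02, 0.01]]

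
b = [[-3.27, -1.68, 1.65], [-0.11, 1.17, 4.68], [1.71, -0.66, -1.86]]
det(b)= -19.267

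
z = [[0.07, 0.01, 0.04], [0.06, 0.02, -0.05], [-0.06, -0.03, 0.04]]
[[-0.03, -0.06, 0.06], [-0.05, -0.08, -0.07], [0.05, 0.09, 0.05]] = z@ [[-0.69,  -0.89,  0.03], [0.41,  -0.74,  0.25], [0.43,  0.32,  1.44]]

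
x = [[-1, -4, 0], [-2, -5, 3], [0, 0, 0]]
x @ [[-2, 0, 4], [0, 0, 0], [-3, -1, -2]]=[[2, 0, -4], [-5, -3, -14], [0, 0, 0]]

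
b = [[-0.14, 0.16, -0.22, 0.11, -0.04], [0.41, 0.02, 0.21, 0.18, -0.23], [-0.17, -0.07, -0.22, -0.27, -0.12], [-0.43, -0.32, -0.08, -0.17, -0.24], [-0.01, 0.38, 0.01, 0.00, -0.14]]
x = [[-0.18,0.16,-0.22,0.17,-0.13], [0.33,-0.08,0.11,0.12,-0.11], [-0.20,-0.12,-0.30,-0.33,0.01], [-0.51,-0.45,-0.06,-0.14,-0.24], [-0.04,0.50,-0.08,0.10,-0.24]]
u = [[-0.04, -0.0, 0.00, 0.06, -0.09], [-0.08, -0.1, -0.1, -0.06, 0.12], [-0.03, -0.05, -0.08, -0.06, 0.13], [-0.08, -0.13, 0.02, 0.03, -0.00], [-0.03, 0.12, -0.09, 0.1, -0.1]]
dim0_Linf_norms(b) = [0.43, 0.38, 0.22, 0.27, 0.24]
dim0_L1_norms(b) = [1.16, 0.95, 0.74, 0.73, 0.77]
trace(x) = -0.94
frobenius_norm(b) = 1.06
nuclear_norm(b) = 2.08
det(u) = -0.00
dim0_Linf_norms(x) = [0.51, 0.5, 0.3, 0.33, 0.24]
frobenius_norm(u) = 0.39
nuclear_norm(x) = 2.33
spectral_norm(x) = 0.88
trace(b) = -0.65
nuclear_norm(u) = 0.67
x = u + b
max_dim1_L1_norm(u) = 0.46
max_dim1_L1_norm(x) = 1.4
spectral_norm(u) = 0.31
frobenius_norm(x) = 1.20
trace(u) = -0.29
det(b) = -0.01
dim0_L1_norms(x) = [1.26, 1.31, 0.77, 0.86, 0.73]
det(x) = -0.01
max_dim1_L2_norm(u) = 0.21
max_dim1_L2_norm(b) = 0.62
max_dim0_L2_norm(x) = 0.71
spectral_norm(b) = 0.81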